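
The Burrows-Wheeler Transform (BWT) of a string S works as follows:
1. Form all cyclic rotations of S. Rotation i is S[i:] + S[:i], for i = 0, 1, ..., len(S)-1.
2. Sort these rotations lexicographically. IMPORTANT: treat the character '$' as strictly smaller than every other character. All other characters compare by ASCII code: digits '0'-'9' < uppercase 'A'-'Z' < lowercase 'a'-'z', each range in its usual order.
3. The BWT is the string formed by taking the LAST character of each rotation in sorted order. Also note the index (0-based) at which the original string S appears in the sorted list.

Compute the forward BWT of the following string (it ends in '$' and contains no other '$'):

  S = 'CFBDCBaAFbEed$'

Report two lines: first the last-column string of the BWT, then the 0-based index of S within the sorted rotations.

Answer: daFCD$BbCABFeE
5

Derivation:
All 14 rotations (rotation i = S[i:]+S[:i]):
  rot[0] = CFBDCBaAFbEed$
  rot[1] = FBDCBaAFbEed$C
  rot[2] = BDCBaAFbEed$CF
  rot[3] = DCBaAFbEed$CFB
  rot[4] = CBaAFbEed$CFBD
  rot[5] = BaAFbEed$CFBDC
  rot[6] = aAFbEed$CFBDCB
  rot[7] = AFbEed$CFBDCBa
  rot[8] = FbEed$CFBDCBaA
  rot[9] = bEed$CFBDCBaAF
  rot[10] = Eed$CFBDCBaAFb
  rot[11] = ed$CFBDCBaAFbE
  rot[12] = d$CFBDCBaAFbEe
  rot[13] = $CFBDCBaAFbEed
Sorted (with $ < everything):
  sorted[0] = $CFBDCBaAFbEed  (last char: 'd')
  sorted[1] = AFbEed$CFBDCBa  (last char: 'a')
  sorted[2] = BDCBaAFbEed$CF  (last char: 'F')
  sorted[3] = BaAFbEed$CFBDC  (last char: 'C')
  sorted[4] = CBaAFbEed$CFBD  (last char: 'D')
  sorted[5] = CFBDCBaAFbEed$  (last char: '$')
  sorted[6] = DCBaAFbEed$CFB  (last char: 'B')
  sorted[7] = Eed$CFBDCBaAFb  (last char: 'b')
  sorted[8] = FBDCBaAFbEed$C  (last char: 'C')
  sorted[9] = FbEed$CFBDCBaA  (last char: 'A')
  sorted[10] = aAFbEed$CFBDCB  (last char: 'B')
  sorted[11] = bEed$CFBDCBaAF  (last char: 'F')
  sorted[12] = d$CFBDCBaAFbEe  (last char: 'e')
  sorted[13] = ed$CFBDCBaAFbE  (last char: 'E')
Last column: daFCD$BbCABFeE
Original string S is at sorted index 5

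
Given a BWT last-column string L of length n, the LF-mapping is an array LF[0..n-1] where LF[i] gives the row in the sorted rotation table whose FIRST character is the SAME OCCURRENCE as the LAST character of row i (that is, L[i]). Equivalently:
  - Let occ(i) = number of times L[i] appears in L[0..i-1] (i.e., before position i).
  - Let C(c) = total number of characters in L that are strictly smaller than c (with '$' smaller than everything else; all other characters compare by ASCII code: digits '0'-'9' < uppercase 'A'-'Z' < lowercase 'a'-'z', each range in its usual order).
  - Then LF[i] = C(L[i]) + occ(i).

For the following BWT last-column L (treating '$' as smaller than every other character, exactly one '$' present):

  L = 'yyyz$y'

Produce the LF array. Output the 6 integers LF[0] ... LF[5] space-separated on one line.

Char counts: '$':1, 'y':4, 'z':1
C (first-col start): C('$')=0, C('y')=1, C('z')=5
L[0]='y': occ=0, LF[0]=C('y')+0=1+0=1
L[1]='y': occ=1, LF[1]=C('y')+1=1+1=2
L[2]='y': occ=2, LF[2]=C('y')+2=1+2=3
L[3]='z': occ=0, LF[3]=C('z')+0=5+0=5
L[4]='$': occ=0, LF[4]=C('$')+0=0+0=0
L[5]='y': occ=3, LF[5]=C('y')+3=1+3=4

Answer: 1 2 3 5 0 4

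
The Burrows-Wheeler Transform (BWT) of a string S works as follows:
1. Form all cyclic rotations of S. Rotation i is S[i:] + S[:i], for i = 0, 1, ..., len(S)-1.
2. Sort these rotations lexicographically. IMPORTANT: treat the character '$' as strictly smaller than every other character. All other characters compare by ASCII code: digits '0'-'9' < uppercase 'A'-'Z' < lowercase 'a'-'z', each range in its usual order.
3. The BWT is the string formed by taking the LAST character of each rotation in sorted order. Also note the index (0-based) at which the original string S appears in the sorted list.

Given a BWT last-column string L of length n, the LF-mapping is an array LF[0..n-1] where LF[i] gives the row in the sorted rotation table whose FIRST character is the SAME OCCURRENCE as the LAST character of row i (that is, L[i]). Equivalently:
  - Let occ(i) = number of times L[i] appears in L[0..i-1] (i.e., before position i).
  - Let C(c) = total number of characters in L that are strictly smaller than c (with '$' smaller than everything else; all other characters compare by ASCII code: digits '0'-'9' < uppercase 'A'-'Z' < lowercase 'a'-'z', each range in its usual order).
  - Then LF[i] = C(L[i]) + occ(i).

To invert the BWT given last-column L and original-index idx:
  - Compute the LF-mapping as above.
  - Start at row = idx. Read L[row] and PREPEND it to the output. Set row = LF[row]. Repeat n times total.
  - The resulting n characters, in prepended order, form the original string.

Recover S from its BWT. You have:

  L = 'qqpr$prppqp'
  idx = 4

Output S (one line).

Answer: pqrpqppprq$

Derivation:
LF mapping: 6 7 1 9 0 2 10 3 4 8 5
Walk LF starting at row 4, prepending L[row]:
  step 1: row=4, L[4]='$', prepend. Next row=LF[4]=0
  step 2: row=0, L[0]='q', prepend. Next row=LF[0]=6
  step 3: row=6, L[6]='r', prepend. Next row=LF[6]=10
  step 4: row=10, L[10]='p', prepend. Next row=LF[10]=5
  step 5: row=5, L[5]='p', prepend. Next row=LF[5]=2
  step 6: row=2, L[2]='p', prepend. Next row=LF[2]=1
  step 7: row=1, L[1]='q', prepend. Next row=LF[1]=7
  step 8: row=7, L[7]='p', prepend. Next row=LF[7]=3
  step 9: row=3, L[3]='r', prepend. Next row=LF[3]=9
  step 10: row=9, L[9]='q', prepend. Next row=LF[9]=8
  step 11: row=8, L[8]='p', prepend. Next row=LF[8]=4
Reversed output: pqrpqppprq$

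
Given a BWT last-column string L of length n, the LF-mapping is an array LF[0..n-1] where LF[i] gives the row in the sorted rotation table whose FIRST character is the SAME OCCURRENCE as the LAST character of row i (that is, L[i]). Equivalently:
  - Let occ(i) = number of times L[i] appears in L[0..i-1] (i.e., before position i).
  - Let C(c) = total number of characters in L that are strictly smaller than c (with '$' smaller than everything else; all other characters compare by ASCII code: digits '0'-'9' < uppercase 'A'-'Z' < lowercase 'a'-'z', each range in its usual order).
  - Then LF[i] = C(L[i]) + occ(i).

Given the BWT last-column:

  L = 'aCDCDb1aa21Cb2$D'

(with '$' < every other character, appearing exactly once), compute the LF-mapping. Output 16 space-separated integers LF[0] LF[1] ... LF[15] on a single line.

Char counts: '$':1, '1':2, '2':2, 'C':3, 'D':3, 'a':3, 'b':2
C (first-col start): C('$')=0, C('1')=1, C('2')=3, C('C')=5, C('D')=8, C('a')=11, C('b')=14
L[0]='a': occ=0, LF[0]=C('a')+0=11+0=11
L[1]='C': occ=0, LF[1]=C('C')+0=5+0=5
L[2]='D': occ=0, LF[2]=C('D')+0=8+0=8
L[3]='C': occ=1, LF[3]=C('C')+1=5+1=6
L[4]='D': occ=1, LF[4]=C('D')+1=8+1=9
L[5]='b': occ=0, LF[5]=C('b')+0=14+0=14
L[6]='1': occ=0, LF[6]=C('1')+0=1+0=1
L[7]='a': occ=1, LF[7]=C('a')+1=11+1=12
L[8]='a': occ=2, LF[8]=C('a')+2=11+2=13
L[9]='2': occ=0, LF[9]=C('2')+0=3+0=3
L[10]='1': occ=1, LF[10]=C('1')+1=1+1=2
L[11]='C': occ=2, LF[11]=C('C')+2=5+2=7
L[12]='b': occ=1, LF[12]=C('b')+1=14+1=15
L[13]='2': occ=1, LF[13]=C('2')+1=3+1=4
L[14]='$': occ=0, LF[14]=C('$')+0=0+0=0
L[15]='D': occ=2, LF[15]=C('D')+2=8+2=10

Answer: 11 5 8 6 9 14 1 12 13 3 2 7 15 4 0 10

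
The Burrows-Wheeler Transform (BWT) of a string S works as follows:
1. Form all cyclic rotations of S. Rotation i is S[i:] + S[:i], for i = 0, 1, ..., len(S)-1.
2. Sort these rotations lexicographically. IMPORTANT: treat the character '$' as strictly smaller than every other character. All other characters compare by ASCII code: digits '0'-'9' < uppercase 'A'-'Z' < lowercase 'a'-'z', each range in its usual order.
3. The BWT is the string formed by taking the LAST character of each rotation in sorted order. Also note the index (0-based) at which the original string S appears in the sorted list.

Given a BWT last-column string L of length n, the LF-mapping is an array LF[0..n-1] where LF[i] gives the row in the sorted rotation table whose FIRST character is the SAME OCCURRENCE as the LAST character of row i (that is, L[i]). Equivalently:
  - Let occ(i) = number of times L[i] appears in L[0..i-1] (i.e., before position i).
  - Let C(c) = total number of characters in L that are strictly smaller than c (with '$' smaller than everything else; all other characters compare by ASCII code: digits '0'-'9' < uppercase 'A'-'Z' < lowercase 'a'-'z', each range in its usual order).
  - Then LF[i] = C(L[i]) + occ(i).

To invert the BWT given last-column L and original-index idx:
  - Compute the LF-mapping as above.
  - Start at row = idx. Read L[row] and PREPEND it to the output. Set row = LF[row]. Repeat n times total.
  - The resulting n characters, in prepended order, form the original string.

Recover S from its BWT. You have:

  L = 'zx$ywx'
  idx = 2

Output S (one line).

LF mapping: 5 2 0 4 1 3
Walk LF starting at row 2, prepending L[row]:
  step 1: row=2, L[2]='$', prepend. Next row=LF[2]=0
  step 2: row=0, L[0]='z', prepend. Next row=LF[0]=5
  step 3: row=5, L[5]='x', prepend. Next row=LF[5]=3
  step 4: row=3, L[3]='y', prepend. Next row=LF[3]=4
  step 5: row=4, L[4]='w', prepend. Next row=LF[4]=1
  step 6: row=1, L[1]='x', prepend. Next row=LF[1]=2
Reversed output: xwyxz$

Answer: xwyxz$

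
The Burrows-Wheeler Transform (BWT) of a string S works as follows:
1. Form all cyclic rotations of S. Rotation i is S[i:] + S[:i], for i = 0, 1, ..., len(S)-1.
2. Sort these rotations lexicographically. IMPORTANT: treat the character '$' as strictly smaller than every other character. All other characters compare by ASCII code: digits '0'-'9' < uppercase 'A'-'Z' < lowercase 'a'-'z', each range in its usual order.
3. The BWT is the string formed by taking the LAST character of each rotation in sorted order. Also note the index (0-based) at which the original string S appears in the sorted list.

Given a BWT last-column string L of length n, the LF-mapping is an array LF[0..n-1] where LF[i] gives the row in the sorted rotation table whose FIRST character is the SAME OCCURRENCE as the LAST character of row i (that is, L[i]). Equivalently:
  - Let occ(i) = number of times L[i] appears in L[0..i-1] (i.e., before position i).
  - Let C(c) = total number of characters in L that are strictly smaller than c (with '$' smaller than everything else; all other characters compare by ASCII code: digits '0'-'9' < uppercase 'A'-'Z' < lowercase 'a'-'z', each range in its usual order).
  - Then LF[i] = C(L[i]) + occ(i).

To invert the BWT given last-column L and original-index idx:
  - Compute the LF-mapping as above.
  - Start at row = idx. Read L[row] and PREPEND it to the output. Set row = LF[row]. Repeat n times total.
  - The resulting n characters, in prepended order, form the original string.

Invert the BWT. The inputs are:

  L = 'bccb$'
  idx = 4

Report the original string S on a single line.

Answer: cbcb$

Derivation:
LF mapping: 1 3 4 2 0
Walk LF starting at row 4, prepending L[row]:
  step 1: row=4, L[4]='$', prepend. Next row=LF[4]=0
  step 2: row=0, L[0]='b', prepend. Next row=LF[0]=1
  step 3: row=1, L[1]='c', prepend. Next row=LF[1]=3
  step 4: row=3, L[3]='b', prepend. Next row=LF[3]=2
  step 5: row=2, L[2]='c', prepend. Next row=LF[2]=4
Reversed output: cbcb$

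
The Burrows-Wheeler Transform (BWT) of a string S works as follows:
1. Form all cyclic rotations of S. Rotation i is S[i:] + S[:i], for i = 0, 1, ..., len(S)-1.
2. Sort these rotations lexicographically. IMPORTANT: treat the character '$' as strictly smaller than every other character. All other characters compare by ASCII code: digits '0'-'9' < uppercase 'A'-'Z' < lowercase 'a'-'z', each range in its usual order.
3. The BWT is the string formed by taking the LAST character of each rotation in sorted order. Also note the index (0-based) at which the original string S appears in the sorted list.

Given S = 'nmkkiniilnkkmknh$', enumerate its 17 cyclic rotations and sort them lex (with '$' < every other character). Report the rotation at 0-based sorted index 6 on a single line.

All 17 rotations (rotation i = S[i:]+S[:i]):
  rot[0] = nmkkiniilnkkmknh$
  rot[1] = mkkiniilnkkmknh$n
  rot[2] = kkiniilnkkmknh$nm
  rot[3] = kiniilnkkmknh$nmk
  rot[4] = iniilnkkmknh$nmkk
  rot[5] = niilnkkmknh$nmkki
  rot[6] = iilnkkmknh$nmkkin
  rot[7] = ilnkkmknh$nmkkini
  rot[8] = lnkkmknh$nmkkinii
  rot[9] = nkkmknh$nmkkiniil
  rot[10] = kkmknh$nmkkiniiln
  rot[11] = kmknh$nmkkiniilnk
  rot[12] = mknh$nmkkiniilnkk
  rot[13] = knh$nmkkiniilnkkm
  rot[14] = nh$nmkkiniilnkkmk
  rot[15] = h$nmkkiniilnkkmkn
  rot[16] = $nmkkiniilnkkmknh
Sorted (with $ < everything):
  sorted[0] = $nmkkiniilnkkmknh
  sorted[1] = h$nmkkiniilnkkmkn
  sorted[2] = iilnkkmknh$nmkkin
  sorted[3] = ilnkkmknh$nmkkini
  sorted[4] = iniilnkkmknh$nmkk
  sorted[5] = kiniilnkkmknh$nmk
  sorted[6] = kkiniilnkkmknh$nm
  sorted[7] = kkmknh$nmkkiniiln
  sorted[8] = kmknh$nmkkiniilnk
  sorted[9] = knh$nmkkiniilnkkm
  sorted[10] = lnkkmknh$nmkkinii
  sorted[11] = mkkiniilnkkmknh$n
  sorted[12] = mknh$nmkkiniilnkk
  sorted[13] = nh$nmkkiniilnkkmk
  sorted[14] = niilnkkmknh$nmkki
  sorted[15] = nkkmknh$nmkkiniil
  sorted[16] = nmkkiniilnkkmknh$
sorted[6] = kkiniilnkkmknh$nm

Answer: kkiniilnkkmknh$nm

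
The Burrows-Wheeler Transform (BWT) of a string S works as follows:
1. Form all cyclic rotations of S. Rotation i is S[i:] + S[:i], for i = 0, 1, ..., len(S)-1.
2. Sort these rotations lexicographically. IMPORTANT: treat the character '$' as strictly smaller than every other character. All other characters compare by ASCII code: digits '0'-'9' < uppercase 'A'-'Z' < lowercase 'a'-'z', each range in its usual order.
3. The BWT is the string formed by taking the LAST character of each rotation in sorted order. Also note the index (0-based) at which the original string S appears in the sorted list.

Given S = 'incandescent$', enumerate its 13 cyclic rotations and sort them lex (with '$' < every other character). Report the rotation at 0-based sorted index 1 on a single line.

All 13 rotations (rotation i = S[i:]+S[:i]):
  rot[0] = incandescent$
  rot[1] = ncandescent$i
  rot[2] = candescent$in
  rot[3] = andescent$inc
  rot[4] = ndescent$inca
  rot[5] = descent$incan
  rot[6] = escent$incand
  rot[7] = scent$incande
  rot[8] = cent$incandes
  rot[9] = ent$incandesc
  rot[10] = nt$incandesce
  rot[11] = t$incandescen
  rot[12] = $incandescent
Sorted (with $ < everything):
  sorted[0] = $incandescent
  sorted[1] = andescent$inc
  sorted[2] = candescent$in
  sorted[3] = cent$incandes
  sorted[4] = descent$incan
  sorted[5] = ent$incandesc
  sorted[6] = escent$incand
  sorted[7] = incandescent$
  sorted[8] = ncandescent$i
  sorted[9] = ndescent$inca
  sorted[10] = nt$incandesce
  sorted[11] = scent$incande
  sorted[12] = t$incandescen
sorted[1] = andescent$inc

Answer: andescent$inc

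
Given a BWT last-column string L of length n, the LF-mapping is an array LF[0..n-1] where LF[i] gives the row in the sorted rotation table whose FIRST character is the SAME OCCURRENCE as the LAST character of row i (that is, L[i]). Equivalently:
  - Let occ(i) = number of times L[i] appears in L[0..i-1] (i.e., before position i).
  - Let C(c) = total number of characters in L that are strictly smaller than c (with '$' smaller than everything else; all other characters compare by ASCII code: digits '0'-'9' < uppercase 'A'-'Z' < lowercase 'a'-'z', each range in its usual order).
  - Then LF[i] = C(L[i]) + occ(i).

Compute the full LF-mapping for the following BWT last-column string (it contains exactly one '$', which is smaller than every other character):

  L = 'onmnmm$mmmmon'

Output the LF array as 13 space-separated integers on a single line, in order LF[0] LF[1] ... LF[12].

Char counts: '$':1, 'm':7, 'n':3, 'o':2
C (first-col start): C('$')=0, C('m')=1, C('n')=8, C('o')=11
L[0]='o': occ=0, LF[0]=C('o')+0=11+0=11
L[1]='n': occ=0, LF[1]=C('n')+0=8+0=8
L[2]='m': occ=0, LF[2]=C('m')+0=1+0=1
L[3]='n': occ=1, LF[3]=C('n')+1=8+1=9
L[4]='m': occ=1, LF[4]=C('m')+1=1+1=2
L[5]='m': occ=2, LF[5]=C('m')+2=1+2=3
L[6]='$': occ=0, LF[6]=C('$')+0=0+0=0
L[7]='m': occ=3, LF[7]=C('m')+3=1+3=4
L[8]='m': occ=4, LF[8]=C('m')+4=1+4=5
L[9]='m': occ=5, LF[9]=C('m')+5=1+5=6
L[10]='m': occ=6, LF[10]=C('m')+6=1+6=7
L[11]='o': occ=1, LF[11]=C('o')+1=11+1=12
L[12]='n': occ=2, LF[12]=C('n')+2=8+2=10

Answer: 11 8 1 9 2 3 0 4 5 6 7 12 10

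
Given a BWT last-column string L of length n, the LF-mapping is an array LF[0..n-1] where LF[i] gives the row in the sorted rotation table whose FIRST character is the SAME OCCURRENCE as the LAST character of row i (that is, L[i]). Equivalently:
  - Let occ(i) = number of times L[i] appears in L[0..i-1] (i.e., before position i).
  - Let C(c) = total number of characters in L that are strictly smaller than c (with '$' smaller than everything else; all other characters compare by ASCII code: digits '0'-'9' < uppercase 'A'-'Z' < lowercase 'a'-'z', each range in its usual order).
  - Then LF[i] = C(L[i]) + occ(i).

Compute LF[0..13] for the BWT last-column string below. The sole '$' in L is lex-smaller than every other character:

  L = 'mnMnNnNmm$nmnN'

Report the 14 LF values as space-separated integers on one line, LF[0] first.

Char counts: '$':1, 'M':1, 'N':3, 'm':4, 'n':5
C (first-col start): C('$')=0, C('M')=1, C('N')=2, C('m')=5, C('n')=9
L[0]='m': occ=0, LF[0]=C('m')+0=5+0=5
L[1]='n': occ=0, LF[1]=C('n')+0=9+0=9
L[2]='M': occ=0, LF[2]=C('M')+0=1+0=1
L[3]='n': occ=1, LF[3]=C('n')+1=9+1=10
L[4]='N': occ=0, LF[4]=C('N')+0=2+0=2
L[5]='n': occ=2, LF[5]=C('n')+2=9+2=11
L[6]='N': occ=1, LF[6]=C('N')+1=2+1=3
L[7]='m': occ=1, LF[7]=C('m')+1=5+1=6
L[8]='m': occ=2, LF[8]=C('m')+2=5+2=7
L[9]='$': occ=0, LF[9]=C('$')+0=0+0=0
L[10]='n': occ=3, LF[10]=C('n')+3=9+3=12
L[11]='m': occ=3, LF[11]=C('m')+3=5+3=8
L[12]='n': occ=4, LF[12]=C('n')+4=9+4=13
L[13]='N': occ=2, LF[13]=C('N')+2=2+2=4

Answer: 5 9 1 10 2 11 3 6 7 0 12 8 13 4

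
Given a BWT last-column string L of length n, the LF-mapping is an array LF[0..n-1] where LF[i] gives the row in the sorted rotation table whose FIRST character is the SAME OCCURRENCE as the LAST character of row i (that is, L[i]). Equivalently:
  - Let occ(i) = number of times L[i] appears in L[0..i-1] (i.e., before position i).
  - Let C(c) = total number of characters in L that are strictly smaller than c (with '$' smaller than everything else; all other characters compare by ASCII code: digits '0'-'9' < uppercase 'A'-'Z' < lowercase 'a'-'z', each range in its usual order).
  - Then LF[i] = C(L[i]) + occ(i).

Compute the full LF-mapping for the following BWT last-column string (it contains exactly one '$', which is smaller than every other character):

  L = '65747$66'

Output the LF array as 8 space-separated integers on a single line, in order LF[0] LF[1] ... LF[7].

Answer: 3 2 6 1 7 0 4 5

Derivation:
Char counts: '$':1, '4':1, '5':1, '6':3, '7':2
C (first-col start): C('$')=0, C('4')=1, C('5')=2, C('6')=3, C('7')=6
L[0]='6': occ=0, LF[0]=C('6')+0=3+0=3
L[1]='5': occ=0, LF[1]=C('5')+0=2+0=2
L[2]='7': occ=0, LF[2]=C('7')+0=6+0=6
L[3]='4': occ=0, LF[3]=C('4')+0=1+0=1
L[4]='7': occ=1, LF[4]=C('7')+1=6+1=7
L[5]='$': occ=0, LF[5]=C('$')+0=0+0=0
L[6]='6': occ=1, LF[6]=C('6')+1=3+1=4
L[7]='6': occ=2, LF[7]=C('6')+2=3+2=5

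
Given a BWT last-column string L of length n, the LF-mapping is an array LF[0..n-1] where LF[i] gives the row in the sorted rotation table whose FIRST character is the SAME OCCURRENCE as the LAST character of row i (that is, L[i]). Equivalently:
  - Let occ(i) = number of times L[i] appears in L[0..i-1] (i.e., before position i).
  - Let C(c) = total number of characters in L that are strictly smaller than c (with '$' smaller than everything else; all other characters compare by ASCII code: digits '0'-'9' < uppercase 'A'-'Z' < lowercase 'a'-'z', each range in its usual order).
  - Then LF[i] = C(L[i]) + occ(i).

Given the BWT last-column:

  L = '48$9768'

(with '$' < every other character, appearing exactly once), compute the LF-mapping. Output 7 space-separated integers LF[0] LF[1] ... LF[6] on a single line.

Answer: 1 4 0 6 3 2 5

Derivation:
Char counts: '$':1, '4':1, '6':1, '7':1, '8':2, '9':1
C (first-col start): C('$')=0, C('4')=1, C('6')=2, C('7')=3, C('8')=4, C('9')=6
L[0]='4': occ=0, LF[0]=C('4')+0=1+0=1
L[1]='8': occ=0, LF[1]=C('8')+0=4+0=4
L[2]='$': occ=0, LF[2]=C('$')+0=0+0=0
L[3]='9': occ=0, LF[3]=C('9')+0=6+0=6
L[4]='7': occ=0, LF[4]=C('7')+0=3+0=3
L[5]='6': occ=0, LF[5]=C('6')+0=2+0=2
L[6]='8': occ=1, LF[6]=C('8')+1=4+1=5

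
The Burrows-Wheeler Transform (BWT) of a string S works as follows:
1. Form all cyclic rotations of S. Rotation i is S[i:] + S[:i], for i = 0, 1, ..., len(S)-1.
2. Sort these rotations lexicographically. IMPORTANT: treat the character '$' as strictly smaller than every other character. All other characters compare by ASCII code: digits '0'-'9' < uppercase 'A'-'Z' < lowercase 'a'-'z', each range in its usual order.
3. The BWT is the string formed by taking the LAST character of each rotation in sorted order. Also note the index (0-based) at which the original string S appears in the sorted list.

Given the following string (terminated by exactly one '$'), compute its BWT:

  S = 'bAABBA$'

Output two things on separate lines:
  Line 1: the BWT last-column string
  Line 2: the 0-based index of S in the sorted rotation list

Answer: ABbABA$
6

Derivation:
All 7 rotations (rotation i = S[i:]+S[:i]):
  rot[0] = bAABBA$
  rot[1] = AABBA$b
  rot[2] = ABBA$bA
  rot[3] = BBA$bAA
  rot[4] = BA$bAAB
  rot[5] = A$bAABB
  rot[6] = $bAABBA
Sorted (with $ < everything):
  sorted[0] = $bAABBA  (last char: 'A')
  sorted[1] = A$bAABB  (last char: 'B')
  sorted[2] = AABBA$b  (last char: 'b')
  sorted[3] = ABBA$bA  (last char: 'A')
  sorted[4] = BA$bAAB  (last char: 'B')
  sorted[5] = BBA$bAA  (last char: 'A')
  sorted[6] = bAABBA$  (last char: '$')
Last column: ABbABA$
Original string S is at sorted index 6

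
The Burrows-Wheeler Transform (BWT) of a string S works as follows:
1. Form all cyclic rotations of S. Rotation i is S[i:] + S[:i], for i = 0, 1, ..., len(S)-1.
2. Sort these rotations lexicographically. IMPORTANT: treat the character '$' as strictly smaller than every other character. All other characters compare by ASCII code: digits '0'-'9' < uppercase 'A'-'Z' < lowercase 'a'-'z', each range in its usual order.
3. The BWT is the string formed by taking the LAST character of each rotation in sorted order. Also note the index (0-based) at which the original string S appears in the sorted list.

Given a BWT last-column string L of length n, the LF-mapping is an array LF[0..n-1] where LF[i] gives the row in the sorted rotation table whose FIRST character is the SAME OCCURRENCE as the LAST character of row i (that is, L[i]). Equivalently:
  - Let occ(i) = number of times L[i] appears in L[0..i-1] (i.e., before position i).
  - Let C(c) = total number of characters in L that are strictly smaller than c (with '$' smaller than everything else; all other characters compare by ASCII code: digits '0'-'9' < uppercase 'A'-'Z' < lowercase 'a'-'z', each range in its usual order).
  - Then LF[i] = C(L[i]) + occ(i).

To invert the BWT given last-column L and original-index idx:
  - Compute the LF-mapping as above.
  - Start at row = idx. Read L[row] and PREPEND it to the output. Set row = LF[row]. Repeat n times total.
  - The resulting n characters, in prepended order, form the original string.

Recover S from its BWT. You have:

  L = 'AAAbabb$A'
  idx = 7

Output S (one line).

LF mapping: 1 2 3 6 5 7 8 0 4
Walk LF starting at row 7, prepending L[row]:
  step 1: row=7, L[7]='$', prepend. Next row=LF[7]=0
  step 2: row=0, L[0]='A', prepend. Next row=LF[0]=1
  step 3: row=1, L[1]='A', prepend. Next row=LF[1]=2
  step 4: row=2, L[2]='A', prepend. Next row=LF[2]=3
  step 5: row=3, L[3]='b', prepend. Next row=LF[3]=6
  step 6: row=6, L[6]='b', prepend. Next row=LF[6]=8
  step 7: row=8, L[8]='A', prepend. Next row=LF[8]=4
  step 8: row=4, L[4]='a', prepend. Next row=LF[4]=5
  step 9: row=5, L[5]='b', prepend. Next row=LF[5]=7
Reversed output: baAbbAAA$

Answer: baAbbAAA$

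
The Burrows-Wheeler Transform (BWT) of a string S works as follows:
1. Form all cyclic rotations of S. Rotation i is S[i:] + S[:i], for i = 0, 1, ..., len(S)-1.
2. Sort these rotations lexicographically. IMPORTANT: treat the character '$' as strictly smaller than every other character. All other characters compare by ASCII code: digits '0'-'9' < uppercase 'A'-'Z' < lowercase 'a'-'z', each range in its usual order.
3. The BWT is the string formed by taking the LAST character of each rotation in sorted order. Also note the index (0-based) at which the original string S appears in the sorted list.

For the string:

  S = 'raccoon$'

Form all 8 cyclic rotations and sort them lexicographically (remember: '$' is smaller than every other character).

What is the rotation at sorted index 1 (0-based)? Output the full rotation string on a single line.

All 8 rotations (rotation i = S[i:]+S[:i]):
  rot[0] = raccoon$
  rot[1] = accoon$r
  rot[2] = ccoon$ra
  rot[3] = coon$rac
  rot[4] = oon$racc
  rot[5] = on$racco
  rot[6] = n$raccoo
  rot[7] = $raccoon
Sorted (with $ < everything):
  sorted[0] = $raccoon
  sorted[1] = accoon$r
  sorted[2] = ccoon$ra
  sorted[3] = coon$rac
  sorted[4] = n$raccoo
  sorted[5] = on$racco
  sorted[6] = oon$racc
  sorted[7] = raccoon$
sorted[1] = accoon$r

Answer: accoon$r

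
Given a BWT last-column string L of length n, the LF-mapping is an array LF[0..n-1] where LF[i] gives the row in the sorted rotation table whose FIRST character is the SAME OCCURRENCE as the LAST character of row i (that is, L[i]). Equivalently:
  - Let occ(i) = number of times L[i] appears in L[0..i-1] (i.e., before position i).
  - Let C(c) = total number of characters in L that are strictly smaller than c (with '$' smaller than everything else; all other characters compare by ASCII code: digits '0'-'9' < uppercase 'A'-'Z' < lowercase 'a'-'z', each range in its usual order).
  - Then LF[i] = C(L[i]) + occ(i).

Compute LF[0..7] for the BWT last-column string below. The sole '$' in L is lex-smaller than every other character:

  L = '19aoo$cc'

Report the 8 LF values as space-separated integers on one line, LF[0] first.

Char counts: '$':1, '1':1, '9':1, 'a':1, 'c':2, 'o':2
C (first-col start): C('$')=0, C('1')=1, C('9')=2, C('a')=3, C('c')=4, C('o')=6
L[0]='1': occ=0, LF[0]=C('1')+0=1+0=1
L[1]='9': occ=0, LF[1]=C('9')+0=2+0=2
L[2]='a': occ=0, LF[2]=C('a')+0=3+0=3
L[3]='o': occ=0, LF[3]=C('o')+0=6+0=6
L[4]='o': occ=1, LF[4]=C('o')+1=6+1=7
L[5]='$': occ=0, LF[5]=C('$')+0=0+0=0
L[6]='c': occ=0, LF[6]=C('c')+0=4+0=4
L[7]='c': occ=1, LF[7]=C('c')+1=4+1=5

Answer: 1 2 3 6 7 0 4 5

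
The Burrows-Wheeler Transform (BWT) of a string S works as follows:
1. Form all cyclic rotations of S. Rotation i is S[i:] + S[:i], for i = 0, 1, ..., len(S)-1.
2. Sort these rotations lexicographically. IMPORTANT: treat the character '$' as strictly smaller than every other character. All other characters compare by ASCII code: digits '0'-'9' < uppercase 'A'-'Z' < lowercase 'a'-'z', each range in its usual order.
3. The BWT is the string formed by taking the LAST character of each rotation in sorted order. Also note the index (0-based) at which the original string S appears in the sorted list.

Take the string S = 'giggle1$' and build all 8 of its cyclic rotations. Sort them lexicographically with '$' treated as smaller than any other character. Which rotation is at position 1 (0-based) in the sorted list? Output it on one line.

All 8 rotations (rotation i = S[i:]+S[:i]):
  rot[0] = giggle1$
  rot[1] = iggle1$g
  rot[2] = ggle1$gi
  rot[3] = gle1$gig
  rot[4] = le1$gigg
  rot[5] = e1$giggl
  rot[6] = 1$giggle
  rot[7] = $giggle1
Sorted (with $ < everything):
  sorted[0] = $giggle1
  sorted[1] = 1$giggle
  sorted[2] = e1$giggl
  sorted[3] = ggle1$gi
  sorted[4] = giggle1$
  sorted[5] = gle1$gig
  sorted[6] = iggle1$g
  sorted[7] = le1$gigg
sorted[1] = 1$giggle

Answer: 1$giggle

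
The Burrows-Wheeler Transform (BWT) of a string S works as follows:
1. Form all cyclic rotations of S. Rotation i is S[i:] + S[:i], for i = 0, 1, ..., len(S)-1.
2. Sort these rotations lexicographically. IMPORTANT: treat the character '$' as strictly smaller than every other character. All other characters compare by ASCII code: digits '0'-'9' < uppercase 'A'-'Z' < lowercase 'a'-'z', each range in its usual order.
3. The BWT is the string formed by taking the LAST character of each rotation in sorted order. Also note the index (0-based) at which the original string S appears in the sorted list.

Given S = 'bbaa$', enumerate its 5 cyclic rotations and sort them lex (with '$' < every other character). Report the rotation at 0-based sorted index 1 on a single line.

All 5 rotations (rotation i = S[i:]+S[:i]):
  rot[0] = bbaa$
  rot[1] = baa$b
  rot[2] = aa$bb
  rot[3] = a$bba
  rot[4] = $bbaa
Sorted (with $ < everything):
  sorted[0] = $bbaa
  sorted[1] = a$bba
  sorted[2] = aa$bb
  sorted[3] = baa$b
  sorted[4] = bbaa$
sorted[1] = a$bba

Answer: a$bba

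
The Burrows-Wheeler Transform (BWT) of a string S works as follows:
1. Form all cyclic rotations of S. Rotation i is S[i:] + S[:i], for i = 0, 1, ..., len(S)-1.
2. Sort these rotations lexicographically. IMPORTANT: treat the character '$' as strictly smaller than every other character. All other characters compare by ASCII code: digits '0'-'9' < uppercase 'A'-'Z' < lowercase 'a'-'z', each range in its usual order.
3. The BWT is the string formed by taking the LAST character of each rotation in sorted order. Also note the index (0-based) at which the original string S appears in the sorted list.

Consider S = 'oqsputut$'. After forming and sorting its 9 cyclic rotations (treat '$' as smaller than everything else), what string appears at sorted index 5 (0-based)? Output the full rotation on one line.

All 9 rotations (rotation i = S[i:]+S[:i]):
  rot[0] = oqsputut$
  rot[1] = qsputut$o
  rot[2] = sputut$oq
  rot[3] = putut$oqs
  rot[4] = utut$oqsp
  rot[5] = tut$oqspu
  rot[6] = ut$oqsput
  rot[7] = t$oqsputu
  rot[8] = $oqsputut
Sorted (with $ < everything):
  sorted[0] = $oqsputut
  sorted[1] = oqsputut$
  sorted[2] = putut$oqs
  sorted[3] = qsputut$o
  sorted[4] = sputut$oq
  sorted[5] = t$oqsputu
  sorted[6] = tut$oqspu
  sorted[7] = ut$oqsput
  sorted[8] = utut$oqsp
sorted[5] = t$oqsputu

Answer: t$oqsputu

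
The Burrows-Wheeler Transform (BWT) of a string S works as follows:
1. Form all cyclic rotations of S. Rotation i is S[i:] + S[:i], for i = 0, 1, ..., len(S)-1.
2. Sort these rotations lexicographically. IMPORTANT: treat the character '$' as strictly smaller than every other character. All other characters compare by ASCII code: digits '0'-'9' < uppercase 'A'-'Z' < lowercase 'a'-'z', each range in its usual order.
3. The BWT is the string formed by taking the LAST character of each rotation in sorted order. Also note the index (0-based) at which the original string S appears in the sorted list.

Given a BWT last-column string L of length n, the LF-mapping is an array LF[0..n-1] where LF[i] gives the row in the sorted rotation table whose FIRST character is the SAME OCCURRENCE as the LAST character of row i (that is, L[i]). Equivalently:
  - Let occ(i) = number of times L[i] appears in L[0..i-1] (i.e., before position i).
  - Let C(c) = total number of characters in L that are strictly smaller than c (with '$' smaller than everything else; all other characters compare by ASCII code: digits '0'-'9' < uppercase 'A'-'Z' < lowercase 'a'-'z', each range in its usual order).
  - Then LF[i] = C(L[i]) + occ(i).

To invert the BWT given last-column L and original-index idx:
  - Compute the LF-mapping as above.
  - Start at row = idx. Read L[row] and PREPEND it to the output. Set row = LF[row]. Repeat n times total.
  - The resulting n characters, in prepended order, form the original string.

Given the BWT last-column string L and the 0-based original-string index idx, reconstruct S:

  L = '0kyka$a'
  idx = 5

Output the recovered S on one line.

Answer: kayak0$

Derivation:
LF mapping: 1 4 6 5 2 0 3
Walk LF starting at row 5, prepending L[row]:
  step 1: row=5, L[5]='$', prepend. Next row=LF[5]=0
  step 2: row=0, L[0]='0', prepend. Next row=LF[0]=1
  step 3: row=1, L[1]='k', prepend. Next row=LF[1]=4
  step 4: row=4, L[4]='a', prepend. Next row=LF[4]=2
  step 5: row=2, L[2]='y', prepend. Next row=LF[2]=6
  step 6: row=6, L[6]='a', prepend. Next row=LF[6]=3
  step 7: row=3, L[3]='k', prepend. Next row=LF[3]=5
Reversed output: kayak0$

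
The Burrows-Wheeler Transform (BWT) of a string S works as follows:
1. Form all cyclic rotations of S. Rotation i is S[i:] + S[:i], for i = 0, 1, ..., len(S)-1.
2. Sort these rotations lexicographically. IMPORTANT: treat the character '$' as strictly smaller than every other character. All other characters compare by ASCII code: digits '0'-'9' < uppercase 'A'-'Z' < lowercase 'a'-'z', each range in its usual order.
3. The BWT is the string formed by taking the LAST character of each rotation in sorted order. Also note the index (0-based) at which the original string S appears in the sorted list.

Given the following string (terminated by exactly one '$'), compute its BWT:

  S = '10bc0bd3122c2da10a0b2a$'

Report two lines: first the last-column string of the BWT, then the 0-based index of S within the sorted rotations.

All 23 rotations (rotation i = S[i:]+S[:i]):
  rot[0] = 10bc0bd3122c2da10a0b2a$
  rot[1] = 0bc0bd3122c2da10a0b2a$1
  rot[2] = bc0bd3122c2da10a0b2a$10
  rot[3] = c0bd3122c2da10a0b2a$10b
  rot[4] = 0bd3122c2da10a0b2a$10bc
  rot[5] = bd3122c2da10a0b2a$10bc0
  rot[6] = d3122c2da10a0b2a$10bc0b
  rot[7] = 3122c2da10a0b2a$10bc0bd
  rot[8] = 122c2da10a0b2a$10bc0bd3
  rot[9] = 22c2da10a0b2a$10bc0bd31
  rot[10] = 2c2da10a0b2a$10bc0bd312
  rot[11] = c2da10a0b2a$10bc0bd3122
  rot[12] = 2da10a0b2a$10bc0bd3122c
  rot[13] = da10a0b2a$10bc0bd3122c2
  rot[14] = a10a0b2a$10bc0bd3122c2d
  rot[15] = 10a0b2a$10bc0bd3122c2da
  rot[16] = 0a0b2a$10bc0bd3122c2da1
  rot[17] = a0b2a$10bc0bd3122c2da10
  rot[18] = 0b2a$10bc0bd3122c2da10a
  rot[19] = b2a$10bc0bd3122c2da10a0
  rot[20] = 2a$10bc0bd3122c2da10a0b
  rot[21] = a$10bc0bd3122c2da10a0b2
  rot[22] = $10bc0bd3122c2da10a0b2a
Sorted (with $ < everything):
  sorted[0] = $10bc0bd3122c2da10a0b2a  (last char: 'a')
  sorted[1] = 0a0b2a$10bc0bd3122c2da1  (last char: '1')
  sorted[2] = 0b2a$10bc0bd3122c2da10a  (last char: 'a')
  sorted[3] = 0bc0bd3122c2da10a0b2a$1  (last char: '1')
  sorted[4] = 0bd3122c2da10a0b2a$10bc  (last char: 'c')
  sorted[5] = 10a0b2a$10bc0bd3122c2da  (last char: 'a')
  sorted[6] = 10bc0bd3122c2da10a0b2a$  (last char: '$')
  sorted[7] = 122c2da10a0b2a$10bc0bd3  (last char: '3')
  sorted[8] = 22c2da10a0b2a$10bc0bd31  (last char: '1')
  sorted[9] = 2a$10bc0bd3122c2da10a0b  (last char: 'b')
  sorted[10] = 2c2da10a0b2a$10bc0bd312  (last char: '2')
  sorted[11] = 2da10a0b2a$10bc0bd3122c  (last char: 'c')
  sorted[12] = 3122c2da10a0b2a$10bc0bd  (last char: 'd')
  sorted[13] = a$10bc0bd3122c2da10a0b2  (last char: '2')
  sorted[14] = a0b2a$10bc0bd3122c2da10  (last char: '0')
  sorted[15] = a10a0b2a$10bc0bd3122c2d  (last char: 'd')
  sorted[16] = b2a$10bc0bd3122c2da10a0  (last char: '0')
  sorted[17] = bc0bd3122c2da10a0b2a$10  (last char: '0')
  sorted[18] = bd3122c2da10a0b2a$10bc0  (last char: '0')
  sorted[19] = c0bd3122c2da10a0b2a$10b  (last char: 'b')
  sorted[20] = c2da10a0b2a$10bc0bd3122  (last char: '2')
  sorted[21] = d3122c2da10a0b2a$10bc0b  (last char: 'b')
  sorted[22] = da10a0b2a$10bc0bd3122c2  (last char: '2')
Last column: a1a1ca$31b2cd20d000b2b2
Original string S is at sorted index 6

Answer: a1a1ca$31b2cd20d000b2b2
6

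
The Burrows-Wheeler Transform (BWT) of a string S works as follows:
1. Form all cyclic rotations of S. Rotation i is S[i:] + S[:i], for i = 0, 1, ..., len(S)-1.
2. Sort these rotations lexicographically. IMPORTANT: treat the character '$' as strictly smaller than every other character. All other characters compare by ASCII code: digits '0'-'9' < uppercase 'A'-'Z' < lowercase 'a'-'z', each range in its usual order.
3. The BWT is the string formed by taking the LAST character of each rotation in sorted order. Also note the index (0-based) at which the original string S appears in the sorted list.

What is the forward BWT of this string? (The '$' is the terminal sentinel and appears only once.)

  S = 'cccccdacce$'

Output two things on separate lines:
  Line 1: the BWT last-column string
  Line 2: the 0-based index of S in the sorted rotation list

All 11 rotations (rotation i = S[i:]+S[:i]):
  rot[0] = cccccdacce$
  rot[1] = ccccdacce$c
  rot[2] = cccdacce$cc
  rot[3] = ccdacce$ccc
  rot[4] = cdacce$cccc
  rot[5] = dacce$ccccc
  rot[6] = acce$cccccd
  rot[7] = cce$cccccda
  rot[8] = ce$cccccdac
  rot[9] = e$cccccdacc
  rot[10] = $cccccdacce
Sorted (with $ < everything):
  sorted[0] = $cccccdacce  (last char: 'e')
  sorted[1] = acce$cccccd  (last char: 'd')
  sorted[2] = cccccdacce$  (last char: '$')
  sorted[3] = ccccdacce$c  (last char: 'c')
  sorted[4] = cccdacce$cc  (last char: 'c')
  sorted[5] = ccdacce$ccc  (last char: 'c')
  sorted[6] = cce$cccccda  (last char: 'a')
  sorted[7] = cdacce$cccc  (last char: 'c')
  sorted[8] = ce$cccccdac  (last char: 'c')
  sorted[9] = dacce$ccccc  (last char: 'c')
  sorted[10] = e$cccccdacc  (last char: 'c')
Last column: ed$cccacccc
Original string S is at sorted index 2

Answer: ed$cccacccc
2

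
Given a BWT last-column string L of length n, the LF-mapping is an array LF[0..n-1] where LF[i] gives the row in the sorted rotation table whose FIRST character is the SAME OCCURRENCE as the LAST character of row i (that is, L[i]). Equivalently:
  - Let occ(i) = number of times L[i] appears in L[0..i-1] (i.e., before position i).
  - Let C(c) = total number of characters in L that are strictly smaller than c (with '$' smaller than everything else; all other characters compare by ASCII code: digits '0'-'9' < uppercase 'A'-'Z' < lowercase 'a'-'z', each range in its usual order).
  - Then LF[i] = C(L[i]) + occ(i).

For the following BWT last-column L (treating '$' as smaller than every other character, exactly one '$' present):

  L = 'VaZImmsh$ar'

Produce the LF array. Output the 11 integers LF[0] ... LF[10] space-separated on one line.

Char counts: '$':1, 'I':1, 'V':1, 'Z':1, 'a':2, 'h':1, 'm':2, 'r':1, 's':1
C (first-col start): C('$')=0, C('I')=1, C('V')=2, C('Z')=3, C('a')=4, C('h')=6, C('m')=7, C('r')=9, C('s')=10
L[0]='V': occ=0, LF[0]=C('V')+0=2+0=2
L[1]='a': occ=0, LF[1]=C('a')+0=4+0=4
L[2]='Z': occ=0, LF[2]=C('Z')+0=3+0=3
L[3]='I': occ=0, LF[3]=C('I')+0=1+0=1
L[4]='m': occ=0, LF[4]=C('m')+0=7+0=7
L[5]='m': occ=1, LF[5]=C('m')+1=7+1=8
L[6]='s': occ=0, LF[6]=C('s')+0=10+0=10
L[7]='h': occ=0, LF[7]=C('h')+0=6+0=6
L[8]='$': occ=0, LF[8]=C('$')+0=0+0=0
L[9]='a': occ=1, LF[9]=C('a')+1=4+1=5
L[10]='r': occ=0, LF[10]=C('r')+0=9+0=9

Answer: 2 4 3 1 7 8 10 6 0 5 9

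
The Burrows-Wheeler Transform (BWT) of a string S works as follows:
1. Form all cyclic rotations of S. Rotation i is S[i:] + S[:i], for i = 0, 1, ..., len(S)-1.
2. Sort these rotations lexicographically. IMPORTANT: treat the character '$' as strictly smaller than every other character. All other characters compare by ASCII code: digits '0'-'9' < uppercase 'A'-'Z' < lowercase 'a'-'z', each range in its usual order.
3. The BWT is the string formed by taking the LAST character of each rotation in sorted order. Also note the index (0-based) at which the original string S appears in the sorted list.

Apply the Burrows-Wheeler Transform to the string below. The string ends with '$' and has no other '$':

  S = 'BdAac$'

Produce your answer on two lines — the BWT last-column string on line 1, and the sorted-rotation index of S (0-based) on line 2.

Answer: cd$AaB
2

Derivation:
All 6 rotations (rotation i = S[i:]+S[:i]):
  rot[0] = BdAac$
  rot[1] = dAac$B
  rot[2] = Aac$Bd
  rot[3] = ac$BdA
  rot[4] = c$BdAa
  rot[5] = $BdAac
Sorted (with $ < everything):
  sorted[0] = $BdAac  (last char: 'c')
  sorted[1] = Aac$Bd  (last char: 'd')
  sorted[2] = BdAac$  (last char: '$')
  sorted[3] = ac$BdA  (last char: 'A')
  sorted[4] = c$BdAa  (last char: 'a')
  sorted[5] = dAac$B  (last char: 'B')
Last column: cd$AaB
Original string S is at sorted index 2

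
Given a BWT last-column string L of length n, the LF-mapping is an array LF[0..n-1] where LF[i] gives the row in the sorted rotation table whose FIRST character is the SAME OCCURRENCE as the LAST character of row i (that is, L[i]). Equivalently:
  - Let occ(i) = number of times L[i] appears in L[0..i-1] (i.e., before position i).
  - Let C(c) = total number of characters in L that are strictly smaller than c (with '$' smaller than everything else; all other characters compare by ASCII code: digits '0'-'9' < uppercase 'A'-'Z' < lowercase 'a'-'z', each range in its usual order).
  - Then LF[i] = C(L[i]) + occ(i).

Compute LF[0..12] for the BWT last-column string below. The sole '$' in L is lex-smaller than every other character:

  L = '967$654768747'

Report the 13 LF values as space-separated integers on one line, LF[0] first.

Char counts: '$':1, '4':2, '5':1, '6':3, '7':4, '8':1, '9':1
C (first-col start): C('$')=0, C('4')=1, C('5')=3, C('6')=4, C('7')=7, C('8')=11, C('9')=12
L[0]='9': occ=0, LF[0]=C('9')+0=12+0=12
L[1]='6': occ=0, LF[1]=C('6')+0=4+0=4
L[2]='7': occ=0, LF[2]=C('7')+0=7+0=7
L[3]='$': occ=0, LF[3]=C('$')+0=0+0=0
L[4]='6': occ=1, LF[4]=C('6')+1=4+1=5
L[5]='5': occ=0, LF[5]=C('5')+0=3+0=3
L[6]='4': occ=0, LF[6]=C('4')+0=1+0=1
L[7]='7': occ=1, LF[7]=C('7')+1=7+1=8
L[8]='6': occ=2, LF[8]=C('6')+2=4+2=6
L[9]='8': occ=0, LF[9]=C('8')+0=11+0=11
L[10]='7': occ=2, LF[10]=C('7')+2=7+2=9
L[11]='4': occ=1, LF[11]=C('4')+1=1+1=2
L[12]='7': occ=3, LF[12]=C('7')+3=7+3=10

Answer: 12 4 7 0 5 3 1 8 6 11 9 2 10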